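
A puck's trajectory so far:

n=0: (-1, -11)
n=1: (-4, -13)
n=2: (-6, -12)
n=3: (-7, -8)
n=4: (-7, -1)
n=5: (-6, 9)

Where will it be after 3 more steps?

Successive displacements: (-3, -2), (-2, +1), (-1, +4), (+0, +7), (+1, +10) — each changes by (+1, +3).
step 6: (-6, 9) + (+2, +13) → (-4, 22)
step 7: (-4, 22) + (+3, +16) → (-1, 38)
step 8: (-1, 38) + (+4, +19) → (3, 57)

(3, 57)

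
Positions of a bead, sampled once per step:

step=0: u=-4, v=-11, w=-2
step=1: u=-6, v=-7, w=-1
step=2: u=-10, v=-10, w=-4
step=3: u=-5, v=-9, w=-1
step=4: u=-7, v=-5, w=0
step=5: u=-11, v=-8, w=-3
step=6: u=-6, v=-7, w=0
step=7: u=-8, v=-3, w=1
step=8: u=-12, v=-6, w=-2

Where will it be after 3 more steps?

u=-13, v=-4, w=-1

The moves between consecutive positions are (-2,+4,+1), (-4,-3,-3), (+5,+1,+3), (-2,+4,+1), (-4,-3,-3), (+5,+1,+3), (-2,+4,+1), (-4,-3,-3); they repeat the 3-cycle [(-2,+4,+1), (-4,-3,-3), (+5,+1,+3)].
step 9: apply (+5,+1,+3) → u=-7, v=-5, w=1
step 10: apply (-2,+4,+1) → u=-9, v=-1, w=2
step 11: apply (-4,-3,-3) → u=-13, v=-4, w=-1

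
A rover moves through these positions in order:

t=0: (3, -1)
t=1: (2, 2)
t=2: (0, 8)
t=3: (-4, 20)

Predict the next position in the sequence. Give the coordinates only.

Step-to-step displacements: (-1, +3), (-2, +6), (-4, +12); each is 2× the previous.
step 4: (-4, 20) + (-8, +24) → (-12, 44)

(-12, 44)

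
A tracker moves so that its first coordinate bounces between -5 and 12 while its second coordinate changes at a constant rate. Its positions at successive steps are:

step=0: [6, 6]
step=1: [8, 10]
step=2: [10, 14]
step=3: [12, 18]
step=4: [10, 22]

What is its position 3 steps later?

The first coordinate travels 2 per step and bounces off the walls at -5 and 12.
  step 5: 10 → 8
  step 6: 8 → 6
  step 7: 6 → 4
The second coordinate changes by +4 each step: at step 7 it is 34.

[4, 34]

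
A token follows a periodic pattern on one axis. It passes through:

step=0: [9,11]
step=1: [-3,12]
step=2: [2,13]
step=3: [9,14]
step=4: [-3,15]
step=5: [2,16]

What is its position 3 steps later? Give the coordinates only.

[2,19]

The first coordinate repeats the cycle [9, -3, 2] with period 3; step 8 mod 3 = 2, giving 2.
The second coordinate changes by +1 each step, so at step 8 it is 11 + 8·(1) = 19.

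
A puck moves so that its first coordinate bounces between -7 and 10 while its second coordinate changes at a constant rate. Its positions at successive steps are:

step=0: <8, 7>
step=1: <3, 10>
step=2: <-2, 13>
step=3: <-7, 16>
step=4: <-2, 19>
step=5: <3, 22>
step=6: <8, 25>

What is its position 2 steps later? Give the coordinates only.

The first coordinate travels 5 per step and bounces off the walls at -7 and 10.
  step 7: 8 → 7
  step 8: 7 → 2
The second coordinate changes by +3 each step: at step 8 it is 31.

<2, 31>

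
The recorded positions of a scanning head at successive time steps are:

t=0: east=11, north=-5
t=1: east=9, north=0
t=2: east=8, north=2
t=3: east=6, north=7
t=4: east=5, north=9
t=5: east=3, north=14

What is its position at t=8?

east=-1, north=23

The moves between consecutive positions are (-2,+5), (-1,+2), (-2,+5), (-1,+2), (-2,+5); they repeat the 2-cycle [(-2,+5), (-1,+2)].
step 6: apply (-1,+2) → east=2, north=16
step 7: apply (-2,+5) → east=0, north=21
step 8: apply (-1,+2) → east=-1, north=23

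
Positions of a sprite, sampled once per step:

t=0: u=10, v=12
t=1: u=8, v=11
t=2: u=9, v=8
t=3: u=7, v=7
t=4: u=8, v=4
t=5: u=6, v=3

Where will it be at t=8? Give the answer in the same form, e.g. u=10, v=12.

The moves between consecutive positions are (-2,-1), (+1,-3), (-2,-1), (+1,-3), (-2,-1); they repeat the 2-cycle [(-2,-1), (+1,-3)].
step 6: apply (+1,-3) → u=7, v=0
step 7: apply (-2,-1) → u=5, v=-1
step 8: apply (+1,-3) → u=6, v=-4

u=6, v=-4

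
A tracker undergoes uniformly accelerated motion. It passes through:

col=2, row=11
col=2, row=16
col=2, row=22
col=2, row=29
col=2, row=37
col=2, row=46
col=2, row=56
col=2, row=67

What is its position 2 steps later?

col=2, row=92

Taking differences between consecutive positions: (+0, +5), (+0, +6), (+0, +7), (+0, +8), (+0, +9), (+0, +10), (+0, +11). These grow by (+0, +1) each step.
step 8: col=2, row=67 + (+0, +12) → col=2, row=79
step 9: col=2, row=79 + (+0, +13) → col=2, row=92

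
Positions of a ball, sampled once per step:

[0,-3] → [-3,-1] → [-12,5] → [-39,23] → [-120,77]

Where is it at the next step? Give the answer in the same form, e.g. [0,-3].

[-363,239]

The jumps are [-3,+2], [-9,+6], [-27,+18], [-81,+54] — a geometric progression with ratio 3.
step 5: [-120,77] + [-243,+162] → [-363,239]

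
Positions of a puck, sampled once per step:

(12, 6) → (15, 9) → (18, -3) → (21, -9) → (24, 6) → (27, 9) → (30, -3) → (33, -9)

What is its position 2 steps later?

The first coordinate changes by +3 each step, so at step 9 it is 12 + 9·(3) = 39.
The second coordinate repeats the cycle [6, 9, -3, -9] with period 4; step 9 mod 4 = 1, giving 9.

(39, 9)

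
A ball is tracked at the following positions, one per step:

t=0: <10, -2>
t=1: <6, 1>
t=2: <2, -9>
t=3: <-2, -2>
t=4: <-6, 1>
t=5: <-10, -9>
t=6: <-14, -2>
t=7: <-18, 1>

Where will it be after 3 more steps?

<-30, 1>

First: linear, -4 per step → -30 at step 10.
Second: cycles through -2, 1, -9 every 3 steps. Step 10 lands at position 1 of the cycle → 1.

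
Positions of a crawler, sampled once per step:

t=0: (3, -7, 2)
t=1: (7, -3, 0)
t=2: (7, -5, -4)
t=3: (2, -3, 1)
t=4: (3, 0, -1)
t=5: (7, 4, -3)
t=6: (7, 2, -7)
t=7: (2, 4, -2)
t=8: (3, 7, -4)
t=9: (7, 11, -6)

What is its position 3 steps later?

Step-to-step displacements: (+4, +4, -2), (+0, -2, -4), (-5, +2, +5), (+1, +3, -2), (+4, +4, -2), (+0, -2, -4), (-5, +2, +5), (+1, +3, -2), (+4, +4, -2) — a repeating cycle of length 4.
step 10: apply (+0, -2, -4) → (7, 9, -10)
step 11: apply (-5, +2, +5) → (2, 11, -5)
step 12: apply (+1, +3, -2) → (3, 14, -7)

(3, 14, -7)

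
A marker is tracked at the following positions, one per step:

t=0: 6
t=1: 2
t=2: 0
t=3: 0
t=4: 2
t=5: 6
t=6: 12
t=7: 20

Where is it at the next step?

30

Successive displacements: -4, -2, +0, +2, +4, +6, +8 — each changes by +2.
step 8: 20 + 10 → 30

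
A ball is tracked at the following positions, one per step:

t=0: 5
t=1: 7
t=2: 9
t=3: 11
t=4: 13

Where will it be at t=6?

17

The position changes by +2 every step.
step 5: 13 + 2 → 15
step 6: 15 + 2 → 17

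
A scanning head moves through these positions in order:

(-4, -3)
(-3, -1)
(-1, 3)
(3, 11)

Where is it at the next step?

The jumps are (+1, +2), (+2, +4), (+4, +8) — a geometric progression with ratio 2.
step 4: (3, 11) + (+8, +16) → (11, 27)

(11, 27)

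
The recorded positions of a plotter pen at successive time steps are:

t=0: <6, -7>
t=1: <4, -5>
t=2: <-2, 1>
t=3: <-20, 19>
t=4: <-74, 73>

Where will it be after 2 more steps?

Consecutive displacements <-2, +2>, <-6, +6>, <-18, +18>, <-54, +54> scale by a factor of 3 each step.
step 5: <-74, 73> + <-162, +162> → <-236, 235>
step 6: <-236, 235> + <-486, +486> → <-722, 721>

<-722, 721>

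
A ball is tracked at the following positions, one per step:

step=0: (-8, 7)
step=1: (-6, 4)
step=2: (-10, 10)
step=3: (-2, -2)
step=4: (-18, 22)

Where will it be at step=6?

The jumps are (+2, -3), (-4, +6), (+8, -12), (-16, +24) — a geometric progression with ratio -2.
step 5: (-18, 22) + (+32, -48) → (14, -26)
step 6: (14, -26) + (-64, +96) → (-50, 70)

(-50, 70)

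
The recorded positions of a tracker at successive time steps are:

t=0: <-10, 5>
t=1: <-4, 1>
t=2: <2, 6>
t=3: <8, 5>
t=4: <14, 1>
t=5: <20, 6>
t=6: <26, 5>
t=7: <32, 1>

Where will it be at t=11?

<56, 6>

The first coordinate changes by +6 each step, so at step 11 it is -10 + 11·(6) = 56.
The second coordinate repeats the cycle [5, 1, 6] with period 3; step 11 mod 3 = 2, giving 6.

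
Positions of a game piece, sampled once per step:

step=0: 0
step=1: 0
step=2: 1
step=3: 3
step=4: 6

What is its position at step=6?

15

Successive displacements: +0, +1, +2, +3 — each changes by +1.
step 5: 6 + 4 → 10
step 6: 10 + 5 → 15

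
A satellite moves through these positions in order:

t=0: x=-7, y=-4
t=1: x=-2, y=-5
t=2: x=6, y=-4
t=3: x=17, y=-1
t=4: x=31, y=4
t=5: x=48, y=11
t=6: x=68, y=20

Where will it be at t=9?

First differences are (+5, -1), (+8, +1), (+11, +3), (+14, +5), (+17, +7), (+20, +9); their common second difference is (+3, +2) (constant acceleration).
step 7: x=68, y=20 + (+23, +11) → x=91, y=31
step 8: x=91, y=31 + (+26, +13) → x=117, y=44
step 9: x=117, y=44 + (+29, +15) → x=146, y=59

x=146, y=59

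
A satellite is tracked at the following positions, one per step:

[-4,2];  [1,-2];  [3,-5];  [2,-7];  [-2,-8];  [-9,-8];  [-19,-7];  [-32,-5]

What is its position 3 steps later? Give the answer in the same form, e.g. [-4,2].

Taking differences between consecutive positions: [+5,-4], [+2,-3], [-1,-2], [-4,-1], [-7,+0], [-10,+1], [-13,+2]. These grow by [-3,+1] each step.
step 8: [-32,-5] + [-16,+3] → [-48,-2]
step 9: [-48,-2] + [-19,+4] → [-67,2]
step 10: [-67,2] + [-22,+5] → [-89,7]

[-89,7]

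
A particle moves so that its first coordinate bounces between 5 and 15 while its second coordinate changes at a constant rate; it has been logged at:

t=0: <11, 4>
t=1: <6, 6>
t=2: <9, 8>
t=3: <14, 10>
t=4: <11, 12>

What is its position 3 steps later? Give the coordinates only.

<14, 18>

The first coordinate travels 5 per step and bounces off the walls at 5 and 15.
  step 5: 11 → 6
  step 6: 6 → 9
  step 7: 9 → 14
The second coordinate changes by +2 each step: at step 7 it is 18.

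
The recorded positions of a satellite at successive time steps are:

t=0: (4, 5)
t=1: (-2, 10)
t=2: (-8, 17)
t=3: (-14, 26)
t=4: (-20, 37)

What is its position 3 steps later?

Successive displacements: (-6, +5), (-6, +7), (-6, +9), (-6, +11) — each changes by (+0, +2).
step 5: (-20, 37) + (-6, +13) → (-26, 50)
step 6: (-26, 50) + (-6, +15) → (-32, 65)
step 7: (-32, 65) + (-6, +17) → (-38, 82)

(-38, 82)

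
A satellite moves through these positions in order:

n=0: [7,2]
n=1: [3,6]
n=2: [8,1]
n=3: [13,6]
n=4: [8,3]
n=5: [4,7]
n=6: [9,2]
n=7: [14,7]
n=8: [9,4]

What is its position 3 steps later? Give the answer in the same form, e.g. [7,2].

The moves between consecutive positions are [-4,+4], [+5,-5], [+5,+5], [-5,-3], [-4,+4], [+5,-5], [+5,+5], [-5,-3]; they repeat the 4-cycle [[-4,+4], [+5,-5], [+5,+5], [-5,-3]].
step 9: apply [-4,+4] → [5,8]
step 10: apply [+5,-5] → [10,3]
step 11: apply [+5,+5] → [15,8]

[15,8]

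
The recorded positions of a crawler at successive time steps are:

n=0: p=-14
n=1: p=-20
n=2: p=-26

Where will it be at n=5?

Each step adds -6 to the position.
step 3: -26 − 6 → p=-32
step 4: -32 − 6 → p=-38
step 5: -38 − 6 → p=-44

p=-44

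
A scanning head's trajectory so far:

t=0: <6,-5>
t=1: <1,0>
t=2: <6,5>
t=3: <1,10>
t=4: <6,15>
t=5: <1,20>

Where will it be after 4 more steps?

<1,40>

The first coordinate repeats the cycle [6, 1] with period 2; step 9 mod 2 = 1, giving 1.
The second coordinate changes by +5 each step, so at step 9 it is -5 + 9·(5) = 40.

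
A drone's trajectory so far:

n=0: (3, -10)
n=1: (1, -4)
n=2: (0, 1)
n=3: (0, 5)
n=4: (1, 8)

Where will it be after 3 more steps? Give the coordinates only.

First differences are (-2, +6), (-1, +5), (+0, +4), (+1, +3); their common second difference is (+1, -1) (constant acceleration).
step 5: (1, 8) + (+2, +2) → (3, 10)
step 6: (3, 10) + (+3, +1) → (6, 11)
step 7: (6, 11) + (+4, +0) → (10, 11)

(10, 11)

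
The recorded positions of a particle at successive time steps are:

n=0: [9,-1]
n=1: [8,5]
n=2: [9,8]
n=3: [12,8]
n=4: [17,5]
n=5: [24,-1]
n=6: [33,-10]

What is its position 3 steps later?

Taking differences between consecutive positions: [-1,+6], [+1,+3], [+3,+0], [+5,-3], [+7,-6], [+9,-9]. These grow by [+2,-3] each step.
step 7: [33,-10] + [+11,-12] → [44,-22]
step 8: [44,-22] + [+13,-15] → [57,-37]
step 9: [57,-37] + [+15,-18] → [72,-55]

[72,-55]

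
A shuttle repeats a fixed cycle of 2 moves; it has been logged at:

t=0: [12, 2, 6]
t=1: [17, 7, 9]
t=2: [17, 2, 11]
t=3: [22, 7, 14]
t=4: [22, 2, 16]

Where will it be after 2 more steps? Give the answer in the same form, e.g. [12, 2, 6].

[27, 2, 21]

Differencing gives [+5, +5, +3], [+0, -5, +2], [+5, +5, +3], [+0, -5, +2]. This is the pattern [+5, +5, +3], [+0, -5, +2] repeated.
step 5: apply [+5, +5, +3] → [27, 7, 19]
step 6: apply [+0, -5, +2] → [27, 2, 21]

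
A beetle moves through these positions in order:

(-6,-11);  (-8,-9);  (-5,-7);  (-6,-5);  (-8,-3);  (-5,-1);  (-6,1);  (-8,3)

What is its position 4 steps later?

(-5,11)

The first coordinate repeats the cycle [-6, -8, -5] with period 3; step 11 mod 3 = 2, giving -5.
The second coordinate changes by +2 each step, so at step 11 it is -11 + 11·(2) = 11.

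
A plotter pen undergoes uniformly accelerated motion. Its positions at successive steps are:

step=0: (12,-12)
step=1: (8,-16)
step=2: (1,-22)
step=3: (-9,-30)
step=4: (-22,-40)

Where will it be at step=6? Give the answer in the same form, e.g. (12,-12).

Successive displacements: (-4,-4), (-7,-6), (-10,-8), (-13,-10) — each changes by (-3,-2).
step 5: (-22,-40) + (-16,-12) → (-38,-52)
step 6: (-38,-52) + (-19,-14) → (-57,-66)

(-57,-66)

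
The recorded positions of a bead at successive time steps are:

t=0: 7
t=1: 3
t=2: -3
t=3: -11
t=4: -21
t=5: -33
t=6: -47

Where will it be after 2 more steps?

-81

First differences are -4, -6, -8, -10, -12, -14; their common second difference is -2 (constant acceleration).
step 7: -47 − 16 → -63
step 8: -63 − 18 → -81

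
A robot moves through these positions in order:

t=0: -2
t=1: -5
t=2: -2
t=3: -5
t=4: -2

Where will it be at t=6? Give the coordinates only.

Step-to-step displacements: -3, +3, -3, +3; each is -1× the previous.
step 5: -2 − 3 → -5
step 6: -5 + 3 → -2

-2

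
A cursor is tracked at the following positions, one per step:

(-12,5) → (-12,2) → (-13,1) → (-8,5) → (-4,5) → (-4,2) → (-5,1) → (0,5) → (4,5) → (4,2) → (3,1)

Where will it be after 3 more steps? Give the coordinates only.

(12,2)

The moves between consecutive positions are (+0,-3), (-1,-1), (+5,+4), (+4,+0), (+0,-3), (-1,-1), (+5,+4), (+4,+0), (+0,-3), (-1,-1); they repeat the 4-cycle [(+0,-3), (-1,-1), (+5,+4), (+4,+0)].
step 11: apply (+5,+4) → (8,5)
step 12: apply (+4,+0) → (12,5)
step 13: apply (+0,-3) → (12,2)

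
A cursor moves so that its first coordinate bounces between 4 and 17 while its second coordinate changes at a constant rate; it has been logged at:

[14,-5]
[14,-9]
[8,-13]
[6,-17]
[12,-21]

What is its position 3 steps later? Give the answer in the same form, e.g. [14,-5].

The first coordinate travels 6 per step and bounces off the walls at 4 and 17.
  step 5: 12 → 16
  step 6: 16 → 10
  step 7: 10 → 4
The second coordinate changes by -4 each step: at step 7 it is -33.

[4,-33]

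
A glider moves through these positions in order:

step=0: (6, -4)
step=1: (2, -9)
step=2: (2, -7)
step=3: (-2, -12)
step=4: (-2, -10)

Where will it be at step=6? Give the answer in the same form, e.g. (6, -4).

(-6, -13)

Differencing gives (-4, -5), (+0, +2), (-4, -5), (+0, +2). This is the pattern (-4, -5), (+0, +2) repeated.
step 5: apply (-4, -5) → (-6, -15)
step 6: apply (+0, +2) → (-6, -13)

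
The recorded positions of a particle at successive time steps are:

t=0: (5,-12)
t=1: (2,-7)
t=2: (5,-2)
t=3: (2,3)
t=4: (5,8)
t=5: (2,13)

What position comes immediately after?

(5,18)

First: cycles through 5, 2 every 2 steps. Step 6 lands at position 0 of the cycle → 5.
Second: linear, +5 per step → 18 at step 6.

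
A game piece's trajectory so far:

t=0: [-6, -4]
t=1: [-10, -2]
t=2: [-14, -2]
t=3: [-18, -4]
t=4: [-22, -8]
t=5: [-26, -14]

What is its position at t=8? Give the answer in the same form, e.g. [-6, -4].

[-38, -44]

First differences are [-4, +2], [-4, +0], [-4, -2], [-4, -4], [-4, -6]; their common second difference is [+0, -2] (constant acceleration).
step 6: [-26, -14] + [-4, -8] → [-30, -22]
step 7: [-30, -22] + [-4, -10] → [-34, -32]
step 8: [-34, -32] + [-4, -12] → [-38, -44]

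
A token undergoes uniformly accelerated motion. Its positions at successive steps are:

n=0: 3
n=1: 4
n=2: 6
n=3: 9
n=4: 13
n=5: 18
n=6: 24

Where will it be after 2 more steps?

Taking differences between consecutive positions: +1, +2, +3, +4, +5, +6. These grow by +1 each step.
step 7: 24 + 7 → 31
step 8: 31 + 8 → 39

39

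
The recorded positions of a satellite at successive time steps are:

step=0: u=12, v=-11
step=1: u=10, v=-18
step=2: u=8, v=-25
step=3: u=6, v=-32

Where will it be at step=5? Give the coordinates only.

u=2, v=-46

Constant displacement of (-2,-7) per step.
step 4: u=6, v=-32 + (-2,-7) → u=4, v=-39
step 5: u=4, v=-39 + (-2,-7) → u=2, v=-46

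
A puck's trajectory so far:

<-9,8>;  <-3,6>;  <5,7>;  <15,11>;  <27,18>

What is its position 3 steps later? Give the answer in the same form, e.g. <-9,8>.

First differences are <+6,-2>, <+8,+1>, <+10,+4>, <+12,+7>; their common second difference is <+2,+3> (constant acceleration).
step 5: <27,18> + <+14,+10> → <41,28>
step 6: <41,28> + <+16,+13> → <57,41>
step 7: <57,41> + <+18,+16> → <75,57>

<75,57>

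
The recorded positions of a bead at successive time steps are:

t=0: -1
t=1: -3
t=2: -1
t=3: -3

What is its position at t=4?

Step-to-step displacements: -2, +2, -2; each is -1× the previous.
step 4: -3 + 2 → -1

-1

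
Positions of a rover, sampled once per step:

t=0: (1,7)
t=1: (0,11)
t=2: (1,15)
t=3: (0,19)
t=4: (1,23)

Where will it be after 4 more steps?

First: cycles through 1, 0 every 2 steps. Step 8 lands at position 0 of the cycle → 1.
Second: linear, +4 per step → 39 at step 8.

(1,39)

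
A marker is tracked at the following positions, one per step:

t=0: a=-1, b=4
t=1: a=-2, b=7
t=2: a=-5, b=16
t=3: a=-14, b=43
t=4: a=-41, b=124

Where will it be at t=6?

Consecutive displacements (-1, +3), (-3, +9), (-9, +27), (-27, +81) scale by a factor of 3 each step.
step 5: a=-41, b=124 + (-81, +243) → a=-122, b=367
step 6: a=-122, b=367 + (-243, +729) → a=-365, b=1096

a=-365, b=1096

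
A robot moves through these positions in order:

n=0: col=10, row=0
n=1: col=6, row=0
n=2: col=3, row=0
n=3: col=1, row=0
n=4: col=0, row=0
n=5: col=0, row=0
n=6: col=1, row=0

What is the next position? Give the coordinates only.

Taking differences between consecutive positions: (-4,+0), (-3,+0), (-2,+0), (-1,+0), (+0,+0), (+1,+0). These grow by (+1,+0) each step.
step 7: col=1, row=0 + (+2,+0) → col=3, row=0

col=3, row=0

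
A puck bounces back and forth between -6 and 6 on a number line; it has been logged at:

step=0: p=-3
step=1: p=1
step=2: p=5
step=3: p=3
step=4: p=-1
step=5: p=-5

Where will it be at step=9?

p=3

The value travels 4 per step and bounces off the walls at -6 and 6.
  step 6: -5 → -3
  step 7: -3 → 1
  step 8: 1 → 5
  step 9: 5 → 3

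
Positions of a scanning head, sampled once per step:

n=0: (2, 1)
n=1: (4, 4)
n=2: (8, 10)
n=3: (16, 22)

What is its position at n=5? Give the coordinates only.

(64, 94)

The jumps are (+2, +3), (+4, +6), (+8, +12) — a geometric progression with ratio 2.
step 4: (16, 22) + (+16, +24) → (32, 46)
step 5: (32, 46) + (+32, +48) → (64, 94)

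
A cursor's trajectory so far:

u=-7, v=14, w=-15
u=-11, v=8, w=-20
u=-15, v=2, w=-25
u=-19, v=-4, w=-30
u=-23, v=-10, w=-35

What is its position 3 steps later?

Constant displacement of (-4, -6, -5) per step.
step 5: u=-23, v=-10, w=-35 + (-4, -6, -5) → u=-27, v=-16, w=-40
step 6: u=-27, v=-16, w=-40 + (-4, -6, -5) → u=-31, v=-22, w=-45
step 7: u=-31, v=-22, w=-45 + (-4, -6, -5) → u=-35, v=-28, w=-50

u=-35, v=-28, w=-50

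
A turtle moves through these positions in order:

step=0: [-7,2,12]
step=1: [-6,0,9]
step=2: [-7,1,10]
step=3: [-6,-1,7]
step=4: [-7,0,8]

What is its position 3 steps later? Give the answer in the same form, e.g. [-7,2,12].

The moves between consecutive positions are [+1,-2,-3], [-1,+1,+1], [+1,-2,-3], [-1,+1,+1]; they repeat the 2-cycle [[+1,-2,-3], [-1,+1,+1]].
step 5: apply [+1,-2,-3] → [-6,-2,5]
step 6: apply [-1,+1,+1] → [-7,-1,6]
step 7: apply [+1,-2,-3] → [-6,-3,3]

[-6,-3,3]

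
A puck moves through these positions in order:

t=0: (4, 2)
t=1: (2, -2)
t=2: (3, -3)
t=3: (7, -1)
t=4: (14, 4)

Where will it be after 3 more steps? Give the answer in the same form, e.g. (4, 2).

(53, 37)

Successive displacements: (-2, -4), (+1, -1), (+4, +2), (+7, +5) — each changes by (+3, +3).
step 5: (14, 4) + (+10, +8) → (24, 12)
step 6: (24, 12) + (+13, +11) → (37, 23)
step 7: (37, 23) + (+16, +14) → (53, 37)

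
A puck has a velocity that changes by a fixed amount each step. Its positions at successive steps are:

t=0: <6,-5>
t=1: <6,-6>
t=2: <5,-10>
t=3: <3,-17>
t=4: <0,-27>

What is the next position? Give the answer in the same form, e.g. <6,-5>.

Successive displacements: <+0,-1>, <-1,-4>, <-2,-7>, <-3,-10> — each changes by <-1,-3>.
step 5: <0,-27> + <-4,-13> → <-4,-40>

<-4,-40>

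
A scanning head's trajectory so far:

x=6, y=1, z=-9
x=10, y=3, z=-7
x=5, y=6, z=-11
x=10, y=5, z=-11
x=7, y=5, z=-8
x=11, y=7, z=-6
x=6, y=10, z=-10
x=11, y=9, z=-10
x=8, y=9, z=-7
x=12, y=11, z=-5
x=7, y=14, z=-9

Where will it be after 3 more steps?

x=13, y=15, z=-4

Differencing gives (+4, +2, +2), (-5, +3, -4), (+5, -1, +0), (-3, +0, +3), (+4, +2, +2), (-5, +3, -4), (+5, -1, +0), (-3, +0, +3), (+4, +2, +2), (-5, +3, -4). This is the pattern (+4, +2, +2), (-5, +3, -4), (+5, -1, +0), (-3, +0, +3) repeated.
step 11: apply (+5, -1, +0) → x=12, y=13, z=-9
step 12: apply (-3, +0, +3) → x=9, y=13, z=-6
step 13: apply (+4, +2, +2) → x=13, y=15, z=-4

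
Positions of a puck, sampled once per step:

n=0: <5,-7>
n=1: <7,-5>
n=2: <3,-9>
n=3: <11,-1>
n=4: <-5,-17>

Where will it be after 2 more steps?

Step-to-step displacements: <+2,+2>, <-4,-4>, <+8,+8>, <-16,-16>; each is -2× the previous.
step 5: <-5,-17> + <+32,+32> → <27,15>
step 6: <27,15> + <-64,-64> → <-37,-49>

<-37,-49>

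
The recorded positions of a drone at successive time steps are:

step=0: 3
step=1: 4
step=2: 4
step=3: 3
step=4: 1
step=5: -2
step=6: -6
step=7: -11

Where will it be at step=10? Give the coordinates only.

-32

First differences are +1, +0, -1, -2, -3, -4, -5; their common second difference is -1 (constant acceleration).
step 8: -11 − 6 → -17
step 9: -17 − 7 → -24
step 10: -24 − 8 → -32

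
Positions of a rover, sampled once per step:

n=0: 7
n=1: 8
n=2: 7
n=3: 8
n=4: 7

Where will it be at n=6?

Step-to-step displacements: +1, -1, +1, -1; each is -1× the previous.
step 5: 7 + 1 → 8
step 6: 8 − 1 → 7

7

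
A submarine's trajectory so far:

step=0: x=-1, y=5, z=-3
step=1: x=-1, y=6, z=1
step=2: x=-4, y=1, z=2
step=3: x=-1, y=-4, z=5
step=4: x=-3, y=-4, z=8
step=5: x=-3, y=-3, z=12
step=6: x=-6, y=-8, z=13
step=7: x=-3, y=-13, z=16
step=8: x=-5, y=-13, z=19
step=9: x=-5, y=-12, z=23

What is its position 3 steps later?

x=-7, y=-22, z=30

Step-to-step displacements: (+0, +1, +4), (-3, -5, +1), (+3, -5, +3), (-2, +0, +3), (+0, +1, +4), (-3, -5, +1), (+3, -5, +3), (-2, +0, +3), (+0, +1, +4) — a repeating cycle of length 4.
step 10: apply (-3, -5, +1) → x=-8, y=-17, z=24
step 11: apply (+3, -5, +3) → x=-5, y=-22, z=27
step 12: apply (-2, +0, +3) → x=-7, y=-22, z=30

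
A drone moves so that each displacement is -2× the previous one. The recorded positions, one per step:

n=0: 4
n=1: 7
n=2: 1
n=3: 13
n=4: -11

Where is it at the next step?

Step-to-step displacements: +3, -6, +12, -24; each is -2× the previous.
step 5: -11 + 48 → 37

37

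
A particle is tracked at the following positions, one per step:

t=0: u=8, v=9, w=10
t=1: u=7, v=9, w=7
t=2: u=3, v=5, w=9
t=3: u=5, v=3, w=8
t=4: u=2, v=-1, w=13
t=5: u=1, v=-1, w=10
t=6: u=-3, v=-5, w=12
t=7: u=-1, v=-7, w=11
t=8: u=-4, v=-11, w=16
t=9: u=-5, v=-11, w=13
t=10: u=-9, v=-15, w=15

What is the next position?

Step-to-step displacements: (-1, +0, -3), (-4, -4, +2), (+2, -2, -1), (-3, -4, +5), (-1, +0, -3), (-4, -4, +2), (+2, -2, -1), (-3, -4, +5), (-1, +0, -3), (-4, -4, +2) — a repeating cycle of length 4.
step 11: apply (+2, -2, -1) → u=-7, v=-17, w=14

u=-7, v=-17, w=14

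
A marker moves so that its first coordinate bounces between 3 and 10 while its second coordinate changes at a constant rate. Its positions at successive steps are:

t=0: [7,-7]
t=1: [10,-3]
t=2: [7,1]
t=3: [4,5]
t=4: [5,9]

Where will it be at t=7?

The first coordinate travels 3 per step and bounces off the walls at 3 and 10.
  step 5: 5 → 8
  step 6: 8 → 9
  step 7: 9 → 6
The second coordinate changes by +4 each step: at step 7 it is 21.

[6,21]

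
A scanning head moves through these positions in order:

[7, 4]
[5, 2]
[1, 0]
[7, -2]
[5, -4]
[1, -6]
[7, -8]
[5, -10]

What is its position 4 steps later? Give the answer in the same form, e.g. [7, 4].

[1, -18]

First: cycles through 7, 5, 1 every 3 steps. Step 11 lands at position 2 of the cycle → 1.
Second: linear, -2 per step → -18 at step 11.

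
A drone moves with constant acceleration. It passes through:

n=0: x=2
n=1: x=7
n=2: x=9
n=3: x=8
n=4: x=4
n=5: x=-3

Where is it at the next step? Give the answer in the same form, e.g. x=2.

x=-13

First differences are +5, +2, -1, -4, -7; their common second difference is -3 (constant acceleration).
step 6: -3 − 10 → x=-13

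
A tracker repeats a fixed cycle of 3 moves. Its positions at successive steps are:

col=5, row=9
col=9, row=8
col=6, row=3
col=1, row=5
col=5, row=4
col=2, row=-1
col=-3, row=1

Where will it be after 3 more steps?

Step-to-step displacements: (+4, -1), (-3, -5), (-5, +2), (+4, -1), (-3, -5), (-5, +2) — a repeating cycle of length 3.
step 7: apply (+4, -1) → col=1, row=0
step 8: apply (-3, -5) → col=-2, row=-5
step 9: apply (-5, +2) → col=-7, row=-3

col=-7, row=-3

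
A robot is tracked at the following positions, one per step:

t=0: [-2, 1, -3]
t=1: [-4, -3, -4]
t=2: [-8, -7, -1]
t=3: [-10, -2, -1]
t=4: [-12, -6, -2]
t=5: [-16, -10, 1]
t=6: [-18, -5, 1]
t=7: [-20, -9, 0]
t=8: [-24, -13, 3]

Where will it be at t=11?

The moves between consecutive positions are [-2, -4, -1], [-4, -4, +3], [-2, +5, +0], [-2, -4, -1], [-4, -4, +3], [-2, +5, +0], [-2, -4, -1], [-4, -4, +3]; they repeat the 3-cycle [[-2, -4, -1], [-4, -4, +3], [-2, +5, +0]].
step 9: apply [-2, +5, +0] → [-26, -8, 3]
step 10: apply [-2, -4, -1] → [-28, -12, 2]
step 11: apply [-4, -4, +3] → [-32, -16, 5]

[-32, -16, 5]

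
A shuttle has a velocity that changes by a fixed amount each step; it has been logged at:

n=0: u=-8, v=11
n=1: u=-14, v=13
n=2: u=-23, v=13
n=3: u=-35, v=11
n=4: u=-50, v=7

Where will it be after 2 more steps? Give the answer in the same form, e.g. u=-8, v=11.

Successive displacements: (-6, +2), (-9, +0), (-12, -2), (-15, -4) — each changes by (-3, -2).
step 5: u=-50, v=7 + (-18, -6) → u=-68, v=1
step 6: u=-68, v=1 + (-21, -8) → u=-89, v=-7

u=-89, v=-7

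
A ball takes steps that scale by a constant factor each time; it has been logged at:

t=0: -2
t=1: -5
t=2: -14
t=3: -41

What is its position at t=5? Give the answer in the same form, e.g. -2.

-365

Step-to-step displacements: -3, -9, -27; each is 3× the previous.
step 4: -41 − 81 → -122
step 5: -122 − 243 → -365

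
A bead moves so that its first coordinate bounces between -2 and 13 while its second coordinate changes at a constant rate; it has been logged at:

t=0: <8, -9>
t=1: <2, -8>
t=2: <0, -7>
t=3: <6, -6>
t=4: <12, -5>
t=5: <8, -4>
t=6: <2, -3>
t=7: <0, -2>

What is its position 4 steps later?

The first coordinate reflects between -2 and 13, moving 6 per step.
  step 8: 0 → 6
  step 9: 6 → 12
  step 10: 12 → 8
  step 11: 8 → 2
The second coordinate changes by +1 each step: at step 11 it is 2.

<2, 2>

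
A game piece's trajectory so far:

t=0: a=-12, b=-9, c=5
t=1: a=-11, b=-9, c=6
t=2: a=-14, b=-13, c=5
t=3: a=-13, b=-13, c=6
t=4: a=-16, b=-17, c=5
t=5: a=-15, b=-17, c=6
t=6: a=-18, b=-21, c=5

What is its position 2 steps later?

a=-20, b=-25, c=5

Step-to-step displacements: (+1, +0, +1), (-3, -4, -1), (+1, +0, +1), (-3, -4, -1), (+1, +0, +1), (-3, -4, -1) — a repeating cycle of length 2.
step 7: apply (+1, +0, +1) → a=-17, b=-21, c=6
step 8: apply (-3, -4, -1) → a=-20, b=-25, c=5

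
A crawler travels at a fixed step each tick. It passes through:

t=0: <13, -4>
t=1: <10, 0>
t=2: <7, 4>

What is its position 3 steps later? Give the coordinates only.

Each step adds <-3, +4> to the position.
step 3: <7, 4> + <-3, +4> → <4, 8>
step 4: <4, 8> + <-3, +4> → <1, 12>
step 5: <1, 12> + <-3, +4> → <-2, 16>

<-2, 16>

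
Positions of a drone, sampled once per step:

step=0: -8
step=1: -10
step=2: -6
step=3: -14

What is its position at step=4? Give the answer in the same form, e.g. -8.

The jumps are -2, +4, -8 — a geometric progression with ratio -2.
step 4: -14 + 16 → 2

2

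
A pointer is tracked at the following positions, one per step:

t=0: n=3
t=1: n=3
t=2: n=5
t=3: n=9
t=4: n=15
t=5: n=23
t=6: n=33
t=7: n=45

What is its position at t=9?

n=75

Successive displacements: +0, +2, +4, +6, +8, +10, +12 — each changes by +2.
step 8: 45 + 14 → n=59
step 9: 59 + 16 → n=75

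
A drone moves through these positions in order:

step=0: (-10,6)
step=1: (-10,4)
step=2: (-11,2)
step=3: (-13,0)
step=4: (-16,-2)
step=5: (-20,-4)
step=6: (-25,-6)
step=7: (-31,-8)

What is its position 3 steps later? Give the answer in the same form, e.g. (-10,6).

Taking differences between consecutive positions: (+0,-2), (-1,-2), (-2,-2), (-3,-2), (-4,-2), (-5,-2), (-6,-2). These grow by (-1,+0) each step.
step 8: (-31,-8) + (-7,-2) → (-38,-10)
step 9: (-38,-10) + (-8,-2) → (-46,-12)
step 10: (-46,-12) + (-9,-2) → (-55,-14)

(-55,-14)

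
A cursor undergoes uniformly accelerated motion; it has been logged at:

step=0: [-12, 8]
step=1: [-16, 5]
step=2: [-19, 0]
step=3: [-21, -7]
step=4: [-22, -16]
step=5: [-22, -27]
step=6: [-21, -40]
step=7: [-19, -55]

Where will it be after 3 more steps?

Successive displacements: [-4, -3], [-3, -5], [-2, -7], [-1, -9], [+0, -11], [+1, -13], [+2, -15] — each changes by [+1, -2].
step 8: [-19, -55] + [+3, -17] → [-16, -72]
step 9: [-16, -72] + [+4, -19] → [-12, -91]
step 10: [-12, -91] + [+5, -21] → [-7, -112]

[-7, -112]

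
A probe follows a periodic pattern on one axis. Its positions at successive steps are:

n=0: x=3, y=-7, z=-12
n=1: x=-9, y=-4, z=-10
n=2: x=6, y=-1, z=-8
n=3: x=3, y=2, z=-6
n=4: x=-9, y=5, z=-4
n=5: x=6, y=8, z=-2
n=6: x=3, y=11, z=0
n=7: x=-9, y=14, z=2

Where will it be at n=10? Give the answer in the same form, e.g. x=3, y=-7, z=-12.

x=-9, y=23, z=8

X: cycles through 3, -9, 6 every 3 steps. Step 10 lands at position 1 of the cycle → -9.
Y: linear, +3 per step → 23 at step 10.
Z: linear, +2 per step → 8 at step 10.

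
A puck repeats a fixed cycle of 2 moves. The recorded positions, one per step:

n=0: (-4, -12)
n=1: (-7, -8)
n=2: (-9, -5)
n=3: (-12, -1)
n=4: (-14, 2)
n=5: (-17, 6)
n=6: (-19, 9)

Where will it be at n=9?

(-27, 20)

The moves between consecutive positions are (-3, +4), (-2, +3), (-3, +4), (-2, +3), (-3, +4), (-2, +3); they repeat the 2-cycle [(-3, +4), (-2, +3)].
step 7: apply (-3, +4) → (-22, 13)
step 8: apply (-2, +3) → (-24, 16)
step 9: apply (-3, +4) → (-27, 20)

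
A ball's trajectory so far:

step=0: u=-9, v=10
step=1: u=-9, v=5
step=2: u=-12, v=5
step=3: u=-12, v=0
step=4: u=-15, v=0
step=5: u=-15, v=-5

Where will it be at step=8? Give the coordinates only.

The moves between consecutive positions are (+0, -5), (-3, +0), (+0, -5), (-3, +0), (+0, -5); they repeat the 2-cycle [(+0, -5), (-3, +0)].
step 6: apply (-3, +0) → u=-18, v=-5
step 7: apply (+0, -5) → u=-18, v=-10
step 8: apply (-3, +0) → u=-21, v=-10

u=-21, v=-10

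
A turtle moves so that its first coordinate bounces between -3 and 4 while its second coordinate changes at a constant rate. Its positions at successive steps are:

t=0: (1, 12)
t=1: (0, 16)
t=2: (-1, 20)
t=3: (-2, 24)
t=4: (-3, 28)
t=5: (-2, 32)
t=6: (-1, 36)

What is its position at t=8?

(1, 44)

The first coordinate reflects between -3 and 4, moving 1 per step.
  step 7: -1 → 0
  step 8: 0 → 1
The second coordinate changes by +4 each step: at step 8 it is 44.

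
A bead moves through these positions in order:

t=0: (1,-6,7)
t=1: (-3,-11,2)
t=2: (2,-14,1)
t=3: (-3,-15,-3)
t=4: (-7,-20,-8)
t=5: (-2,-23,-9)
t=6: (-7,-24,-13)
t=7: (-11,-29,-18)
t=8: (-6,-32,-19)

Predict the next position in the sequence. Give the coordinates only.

(-11,-33,-23)

Differencing gives (-4,-5,-5), (+5,-3,-1), (-5,-1,-4), (-4,-5,-5), (+5,-3,-1), (-5,-1,-4), (-4,-5,-5), (+5,-3,-1). This is the pattern (-4,-5,-5), (+5,-3,-1), (-5,-1,-4) repeated.
step 9: apply (-5,-1,-4) → (-11,-33,-23)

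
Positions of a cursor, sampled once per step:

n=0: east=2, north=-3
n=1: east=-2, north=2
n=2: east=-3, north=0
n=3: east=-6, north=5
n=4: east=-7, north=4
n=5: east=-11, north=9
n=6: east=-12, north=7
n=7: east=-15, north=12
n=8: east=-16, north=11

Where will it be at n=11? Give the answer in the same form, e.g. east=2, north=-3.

Step-to-step displacements: (-4,+5), (-1,-2), (-3,+5), (-1,-1), (-4,+5), (-1,-2), (-3,+5), (-1,-1) — a repeating cycle of length 4.
step 9: apply (-4,+5) → east=-20, north=16
step 10: apply (-1,-2) → east=-21, north=14
step 11: apply (-3,+5) → east=-24, north=19

east=-24, north=19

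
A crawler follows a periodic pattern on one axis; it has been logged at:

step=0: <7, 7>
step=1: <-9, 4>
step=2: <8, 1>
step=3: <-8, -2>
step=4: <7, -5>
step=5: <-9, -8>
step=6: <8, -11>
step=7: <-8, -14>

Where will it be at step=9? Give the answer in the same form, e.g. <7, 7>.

The first coordinate repeats the cycle [7, -9, 8, -8] with period 4; step 9 mod 4 = 1, giving -9.
The second coordinate changes by -3 each step, so at step 9 it is 7 + 9·(-3) = -20.

<-9, -20>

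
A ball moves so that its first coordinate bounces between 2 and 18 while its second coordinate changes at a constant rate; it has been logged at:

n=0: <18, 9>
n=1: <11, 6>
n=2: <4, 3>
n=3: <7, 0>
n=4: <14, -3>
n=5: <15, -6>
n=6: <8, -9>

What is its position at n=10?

<12, -21>

The first coordinate reflects between 2 and 18, moving 7 per step.
  step 7: 8 → 3
  step 8: 3 → 10
  step 9: 10 → 17
  step 10: 17 → 12
The second coordinate changes by -3 each step: at step 10 it is -21.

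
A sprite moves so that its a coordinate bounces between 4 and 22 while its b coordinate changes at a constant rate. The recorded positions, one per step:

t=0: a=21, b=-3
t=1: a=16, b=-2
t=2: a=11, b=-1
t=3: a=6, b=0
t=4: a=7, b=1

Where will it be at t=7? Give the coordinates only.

The a coordinate reflects between 4 and 22, moving 5 per step.
  step 5: 7 → 12
  step 6: 12 → 17
  step 7: 17 → 22
The b coordinate changes by +1 each step: at step 7 it is 4.

a=22, b=4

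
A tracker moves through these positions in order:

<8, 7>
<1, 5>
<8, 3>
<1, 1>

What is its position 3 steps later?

First: cycles through 8, 1 every 2 steps. Step 6 lands at position 0 of the cycle → 8.
Second: linear, -2 per step → -5 at step 6.

<8, -5>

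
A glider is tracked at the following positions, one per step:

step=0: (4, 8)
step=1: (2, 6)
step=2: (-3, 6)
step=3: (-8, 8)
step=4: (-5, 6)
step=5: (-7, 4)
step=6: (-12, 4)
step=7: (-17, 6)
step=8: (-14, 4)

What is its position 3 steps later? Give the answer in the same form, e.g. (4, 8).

Step-to-step displacements: (-2, -2), (-5, +0), (-5, +2), (+3, -2), (-2, -2), (-5, +0), (-5, +2), (+3, -2) — a repeating cycle of length 4.
step 9: apply (-2, -2) → (-16, 2)
step 10: apply (-5, +0) → (-21, 2)
step 11: apply (-5, +2) → (-26, 4)

(-26, 4)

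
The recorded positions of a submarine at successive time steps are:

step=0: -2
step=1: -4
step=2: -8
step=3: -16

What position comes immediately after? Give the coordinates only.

-32

Consecutive displacements -2, -4, -8 scale by a factor of 2 each step.
step 4: -16 − 16 → -32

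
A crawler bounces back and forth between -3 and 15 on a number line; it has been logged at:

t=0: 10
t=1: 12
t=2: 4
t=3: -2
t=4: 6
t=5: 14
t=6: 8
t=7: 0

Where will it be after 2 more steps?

The value reflects between -3 and 15, moving 8 per step.
  step 8: 0 → 2
  step 9: 2 → 10

10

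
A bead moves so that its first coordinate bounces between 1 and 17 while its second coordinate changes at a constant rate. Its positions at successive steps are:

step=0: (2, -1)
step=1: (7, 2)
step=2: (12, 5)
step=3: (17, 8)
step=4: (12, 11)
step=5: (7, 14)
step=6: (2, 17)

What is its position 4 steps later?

(14, 29)

The first coordinate reflects between 1 and 17, moving 5 per step.
  step 7: 2 → 5
  step 8: 5 → 10
  step 9: 10 → 15
  step 10: 15 → 14
The second coordinate changes by +3 each step: at step 10 it is 29.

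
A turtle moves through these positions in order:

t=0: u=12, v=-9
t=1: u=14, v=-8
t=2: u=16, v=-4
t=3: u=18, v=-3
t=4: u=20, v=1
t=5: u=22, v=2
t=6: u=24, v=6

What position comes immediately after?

u=26, v=7

Differencing gives (+2,+1), (+2,+4), (+2,+1), (+2,+4), (+2,+1), (+2,+4). This is the pattern (+2,+1), (+2,+4) repeated.
step 7: apply (+2,+1) → u=26, v=7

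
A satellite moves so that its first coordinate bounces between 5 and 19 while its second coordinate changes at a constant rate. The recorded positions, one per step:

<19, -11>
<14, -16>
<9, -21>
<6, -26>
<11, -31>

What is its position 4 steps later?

The first coordinate reflects between 5 and 19, moving 5 per step.
  step 5: 11 → 16
  step 6: 16 → 17
  step 7: 17 → 12
  step 8: 12 → 7
The second coordinate changes by -5 each step: at step 8 it is -51.

<7, -51>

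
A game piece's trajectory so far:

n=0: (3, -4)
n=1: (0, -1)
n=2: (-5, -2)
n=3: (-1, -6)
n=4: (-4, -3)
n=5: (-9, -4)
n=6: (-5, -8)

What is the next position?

(-8, -5)

Differencing gives (-3, +3), (-5, -1), (+4, -4), (-3, +3), (-5, -1), (+4, -4). This is the pattern (-3, +3), (-5, -1), (+4, -4) repeated.
step 7: apply (-3, +3) → (-8, -5)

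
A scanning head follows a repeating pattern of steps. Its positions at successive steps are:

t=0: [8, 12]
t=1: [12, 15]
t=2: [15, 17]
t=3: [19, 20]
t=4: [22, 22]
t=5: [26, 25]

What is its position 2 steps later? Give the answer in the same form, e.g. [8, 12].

Differencing gives [+4, +3], [+3, +2], [+4, +3], [+3, +2], [+4, +3]. This is the pattern [+4, +3], [+3, +2] repeated.
step 6: apply [+3, +2] → [29, 27]
step 7: apply [+4, +3] → [33, 30]

[33, 30]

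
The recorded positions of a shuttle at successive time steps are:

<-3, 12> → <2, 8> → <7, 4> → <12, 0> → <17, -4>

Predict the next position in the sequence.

<22, -8>

Constant displacement of <+5, -4> per step.
step 5: <17, -4> + <+5, -4> → <22, -8>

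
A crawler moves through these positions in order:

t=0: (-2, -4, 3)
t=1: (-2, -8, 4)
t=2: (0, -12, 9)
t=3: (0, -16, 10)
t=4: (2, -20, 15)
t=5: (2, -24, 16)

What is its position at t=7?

(4, -32, 22)

The moves between consecutive positions are (+0, -4, +1), (+2, -4, +5), (+0, -4, +1), (+2, -4, +5), (+0, -4, +1); they repeat the 2-cycle [(+0, -4, +1), (+2, -4, +5)].
step 6: apply (+2, -4, +5) → (4, -28, 21)
step 7: apply (+0, -4, +1) → (4, -32, 22)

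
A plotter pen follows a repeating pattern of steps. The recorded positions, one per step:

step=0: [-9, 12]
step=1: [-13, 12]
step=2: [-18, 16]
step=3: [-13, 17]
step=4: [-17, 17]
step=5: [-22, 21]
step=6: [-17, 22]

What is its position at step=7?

Step-to-step displacements: [-4, +0], [-5, +4], [+5, +1], [-4, +0], [-5, +4], [+5, +1] — a repeating cycle of length 3.
step 7: apply [-4, +0] → [-21, 22]

[-21, 22]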